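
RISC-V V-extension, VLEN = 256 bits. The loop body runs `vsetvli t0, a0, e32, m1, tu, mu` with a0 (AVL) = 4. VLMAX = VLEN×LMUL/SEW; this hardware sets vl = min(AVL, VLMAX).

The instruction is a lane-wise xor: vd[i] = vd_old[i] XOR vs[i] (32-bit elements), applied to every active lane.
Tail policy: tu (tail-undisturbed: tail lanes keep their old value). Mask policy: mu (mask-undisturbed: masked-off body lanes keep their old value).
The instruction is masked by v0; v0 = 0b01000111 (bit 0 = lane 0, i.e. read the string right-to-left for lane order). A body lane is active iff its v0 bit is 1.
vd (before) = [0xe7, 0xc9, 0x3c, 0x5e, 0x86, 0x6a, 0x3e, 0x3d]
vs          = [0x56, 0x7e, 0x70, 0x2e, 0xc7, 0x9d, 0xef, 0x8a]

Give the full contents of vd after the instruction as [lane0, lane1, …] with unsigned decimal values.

vd = [177, 183, 76, 94, 134, 106, 62, 61]

VLMAX = VLEN×LMUL/SEW = 256×1/32 = 8
AVL=4 ≤ VLMAX=8, so vl = 4
  i=0: xor(0xe7,0x56) → 177
  i=1: xor(0xc9,0x7e) → 183
  i=2: xor(0x3c,0x70) → 76
  i=3: mask-off/keep → 94
  i=4: tail/keep → 134
  i=5: tail/keep → 106
  i=6: tail/keep → 62
  i=7: tail/keep → 61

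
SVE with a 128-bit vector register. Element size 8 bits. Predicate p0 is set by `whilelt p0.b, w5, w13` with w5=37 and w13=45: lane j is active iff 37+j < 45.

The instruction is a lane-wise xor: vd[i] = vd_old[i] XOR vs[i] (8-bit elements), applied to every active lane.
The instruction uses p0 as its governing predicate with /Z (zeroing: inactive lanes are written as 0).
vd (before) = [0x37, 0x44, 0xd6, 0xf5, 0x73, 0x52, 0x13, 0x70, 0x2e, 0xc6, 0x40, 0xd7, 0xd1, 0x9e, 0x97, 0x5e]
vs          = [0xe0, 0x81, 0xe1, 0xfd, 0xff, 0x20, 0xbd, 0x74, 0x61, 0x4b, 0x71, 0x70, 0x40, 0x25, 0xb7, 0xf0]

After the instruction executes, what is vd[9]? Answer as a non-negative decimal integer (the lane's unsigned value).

lane count: 128 div 8 = 16
p0[j] = (37+j < 45); true for j=0..7 → 8 lanes set
[0] xor(0x37,0xe0) = 0xd7
[1] xor(0x44,0x81) = 0xc5
[2] xor(0xd6,0xe1) = 0x37
[3] xor(0xf5,0xfd) = 0x08
[4] xor(0x73,0xff) = 0x8c
[5] xor(0x52,0x20) = 0x72
[6] xor(0x13,0xbd) = 0xae
[7] xor(0x70,0x74) = 0x04
[8] tail/zero = 0x00
[9] tail/zero = 0x00
[10] tail/zero = 0x00
[11] tail/zero = 0x00
[12] tail/zero = 0x00
[13] tail/zero = 0x00
[14] tail/zero = 0x00
[15] tail/zero = 0x00

vd[9] = 0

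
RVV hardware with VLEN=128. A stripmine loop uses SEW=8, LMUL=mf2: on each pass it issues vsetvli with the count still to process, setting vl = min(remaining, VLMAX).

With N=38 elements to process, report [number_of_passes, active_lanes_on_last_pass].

[iterations, last_vl] = [5, 6]

VLMAX = (128 × 1/2) / 8 = 8 lanes
N=38: ⌈38/8⌉ = 5 iters; last vl = 38 − 4×8 = 6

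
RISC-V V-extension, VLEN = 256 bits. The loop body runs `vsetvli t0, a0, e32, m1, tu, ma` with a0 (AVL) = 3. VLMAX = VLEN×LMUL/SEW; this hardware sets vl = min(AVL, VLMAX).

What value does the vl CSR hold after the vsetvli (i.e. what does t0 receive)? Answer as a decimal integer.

vl = 3

lanes per group: 256·1/32 = 8
vl = min(AVL, VLMAX) = min(3, 8) = 3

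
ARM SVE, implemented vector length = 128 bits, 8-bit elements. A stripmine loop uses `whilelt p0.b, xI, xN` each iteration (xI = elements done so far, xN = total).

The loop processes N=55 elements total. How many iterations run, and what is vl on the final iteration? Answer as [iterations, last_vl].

128-bit reg / 8-bit elem → 16 lanes
iterations = ceil(55/16) = 4; final-pass vl = 7

[iterations, last_vl] = [4, 7]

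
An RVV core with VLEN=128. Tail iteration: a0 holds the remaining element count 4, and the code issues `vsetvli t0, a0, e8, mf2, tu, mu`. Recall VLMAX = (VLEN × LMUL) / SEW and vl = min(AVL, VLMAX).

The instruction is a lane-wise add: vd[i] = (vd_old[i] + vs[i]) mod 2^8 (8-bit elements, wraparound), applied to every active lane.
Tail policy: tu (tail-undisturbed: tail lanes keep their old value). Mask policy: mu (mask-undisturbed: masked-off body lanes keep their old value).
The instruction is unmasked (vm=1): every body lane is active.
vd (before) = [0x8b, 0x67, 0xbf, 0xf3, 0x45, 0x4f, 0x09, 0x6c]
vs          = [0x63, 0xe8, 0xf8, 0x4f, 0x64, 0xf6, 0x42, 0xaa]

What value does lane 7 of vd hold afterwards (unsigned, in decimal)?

VLMAX = (128 × 1/2) / 8 = 8 lanes
vl = min(AVL, VLMAX) = min(4, 8) = 4
[0] add(0x8b,0x63) = 0xee
[1] add(0x67,0xe8) = 0x4f
[2] add(0xbf,0xf8) = 0xb7
[3] add(0xf3,0x4f) = 0x42
[4] tail/keep = 0x45
[5] tail/keep = 0x4f
[6] tail/keep = 0x09
[7] tail/keep = 0x6c

vd[7] = 108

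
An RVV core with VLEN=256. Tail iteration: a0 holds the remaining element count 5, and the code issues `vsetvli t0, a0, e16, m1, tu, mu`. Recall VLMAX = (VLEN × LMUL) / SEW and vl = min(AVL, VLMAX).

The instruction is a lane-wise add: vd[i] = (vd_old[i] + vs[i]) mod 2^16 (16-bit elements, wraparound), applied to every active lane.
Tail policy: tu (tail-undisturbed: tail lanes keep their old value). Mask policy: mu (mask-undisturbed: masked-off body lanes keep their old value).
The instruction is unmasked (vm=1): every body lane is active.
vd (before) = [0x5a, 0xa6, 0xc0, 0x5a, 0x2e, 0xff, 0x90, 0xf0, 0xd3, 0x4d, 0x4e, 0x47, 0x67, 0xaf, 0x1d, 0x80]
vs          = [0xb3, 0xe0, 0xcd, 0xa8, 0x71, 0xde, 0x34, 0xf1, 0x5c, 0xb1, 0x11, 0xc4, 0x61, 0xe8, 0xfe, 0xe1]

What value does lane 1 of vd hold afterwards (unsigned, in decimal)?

vd[1] = 390

VLMAX = (256 × 1) / 16 = 16 lanes
vl ← min(5, 16) = 5
[0] add(0x5a,0xb3) = 0x10d
[1] add(0xa6,0xe0) = 0x186
[2] add(0xc0,0xcd) = 0x18d
[3] add(0x5a,0xa8) = 0x102
[4] add(0x2e,0x71) = 0x9f
[5] tail/keep = 0xff
[6] tail/keep = 0x90
[7] tail/keep = 0xf0
[8] tail/keep = 0xd3
[9] tail/keep = 0x4d
[10] tail/keep = 0x4e
[11] tail/keep = 0x47
[12] tail/keep = 0x67
[13] tail/keep = 0xaf
[14] tail/keep = 0x1d
[15] tail/keep = 0x80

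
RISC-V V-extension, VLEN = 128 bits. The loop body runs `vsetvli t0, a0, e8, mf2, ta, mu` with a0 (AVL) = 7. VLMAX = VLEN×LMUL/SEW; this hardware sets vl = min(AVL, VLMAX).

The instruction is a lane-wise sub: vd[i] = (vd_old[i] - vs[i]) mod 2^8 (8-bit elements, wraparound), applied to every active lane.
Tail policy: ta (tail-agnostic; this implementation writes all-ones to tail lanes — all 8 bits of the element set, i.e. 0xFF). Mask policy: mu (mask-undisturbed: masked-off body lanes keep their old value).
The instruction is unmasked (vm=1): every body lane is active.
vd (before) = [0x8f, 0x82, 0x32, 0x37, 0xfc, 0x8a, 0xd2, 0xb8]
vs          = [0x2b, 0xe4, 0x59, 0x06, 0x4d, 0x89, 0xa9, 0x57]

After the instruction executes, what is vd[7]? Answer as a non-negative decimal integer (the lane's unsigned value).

vd[7] = 255

lanes per group: 128·1/2/8 = 8
AVL=7 ≤ VLMAX=8, so vl = 7
[0] sub(0x8f,0x2b) = 0x64
[1] sub(0x82,0xe4) = 0x9e
[2] sub(0x32,0x59) = 0xd9
[3] sub(0x37,0x06) = 0x31
[4] sub(0xfc,0x4d) = 0xaf
[5] sub(0x8a,0x89) = 0x01
[6] sub(0xd2,0xa9) = 0x29
[7] tail/ones = 0xff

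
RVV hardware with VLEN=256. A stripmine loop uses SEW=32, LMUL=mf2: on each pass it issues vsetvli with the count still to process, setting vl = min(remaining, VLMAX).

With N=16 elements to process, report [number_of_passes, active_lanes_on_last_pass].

VLMAX = (256 × 1/2) / 32 = 4 lanes
iterations = ceil(16/4) = 4; final-pass vl = 4

[iterations, last_vl] = [4, 4]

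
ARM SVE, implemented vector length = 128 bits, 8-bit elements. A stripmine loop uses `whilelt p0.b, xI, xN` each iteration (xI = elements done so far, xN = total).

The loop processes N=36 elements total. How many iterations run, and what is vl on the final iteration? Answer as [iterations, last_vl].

128-bit reg / 8-bit elem → 16 lanes
36 elements at 16/iter → 3 passes, remainder 4 on the last

[iterations, last_vl] = [3, 4]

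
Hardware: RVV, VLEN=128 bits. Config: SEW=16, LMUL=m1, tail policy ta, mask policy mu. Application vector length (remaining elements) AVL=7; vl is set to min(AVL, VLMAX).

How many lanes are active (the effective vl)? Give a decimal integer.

vl = 7

VLMAX = (128 × 1) / 16 = 8 lanes
vl = min(AVL, VLMAX) = min(7, 8) = 7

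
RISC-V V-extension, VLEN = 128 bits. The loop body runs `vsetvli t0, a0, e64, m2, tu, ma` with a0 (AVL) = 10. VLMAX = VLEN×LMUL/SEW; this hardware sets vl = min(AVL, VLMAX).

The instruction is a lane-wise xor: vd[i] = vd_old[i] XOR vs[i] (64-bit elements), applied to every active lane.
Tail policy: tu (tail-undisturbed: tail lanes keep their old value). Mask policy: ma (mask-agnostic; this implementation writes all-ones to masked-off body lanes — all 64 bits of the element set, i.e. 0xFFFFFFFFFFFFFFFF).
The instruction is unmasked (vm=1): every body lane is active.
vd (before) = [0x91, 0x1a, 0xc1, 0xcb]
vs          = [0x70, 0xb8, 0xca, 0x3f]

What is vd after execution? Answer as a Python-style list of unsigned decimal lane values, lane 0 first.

vd = [225, 162, 11, 244]

VLMAX = VLEN×LMUL/SEW = 128×2/64 = 4
AVL=10 > VLMAX=4, so vl = 4
[0] xor(0x91,0x70) = 0xe1
[1] xor(0x1a,0xb8) = 0xa2
[2] xor(0xc1,0xca) = 0x0b
[3] xor(0xcb,0x3f) = 0xf4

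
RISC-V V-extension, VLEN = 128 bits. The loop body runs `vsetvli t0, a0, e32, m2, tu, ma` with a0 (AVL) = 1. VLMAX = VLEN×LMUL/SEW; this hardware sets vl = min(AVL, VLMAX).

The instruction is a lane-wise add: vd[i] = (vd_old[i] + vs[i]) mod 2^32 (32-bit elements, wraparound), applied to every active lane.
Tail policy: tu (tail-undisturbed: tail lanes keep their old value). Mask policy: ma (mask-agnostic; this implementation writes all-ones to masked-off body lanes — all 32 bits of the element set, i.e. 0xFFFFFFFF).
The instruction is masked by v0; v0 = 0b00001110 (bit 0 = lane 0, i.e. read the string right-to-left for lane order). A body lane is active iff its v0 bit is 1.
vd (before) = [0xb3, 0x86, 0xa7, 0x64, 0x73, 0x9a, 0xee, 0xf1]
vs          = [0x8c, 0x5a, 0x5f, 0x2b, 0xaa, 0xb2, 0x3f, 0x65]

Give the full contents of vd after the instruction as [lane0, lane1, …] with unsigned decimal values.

VLMAX = VLEN×LMUL/SEW = 128×2/32 = 8
vl = min(AVL, VLMAX) = min(1, 8) = 1
lane  0: mask-off/ones ⇒ 0xffffffff
lane  1: tail/keep ⇒ 0x86
lane  2: tail/keep ⇒ 0xa7
lane  3: tail/keep ⇒ 0x64
lane  4: tail/keep ⇒ 0x73
lane  5: tail/keep ⇒ 0x9a
lane  6: tail/keep ⇒ 0xee
lane  7: tail/keep ⇒ 0xf1

vd = [4294967295, 134, 167, 100, 115, 154, 238, 241]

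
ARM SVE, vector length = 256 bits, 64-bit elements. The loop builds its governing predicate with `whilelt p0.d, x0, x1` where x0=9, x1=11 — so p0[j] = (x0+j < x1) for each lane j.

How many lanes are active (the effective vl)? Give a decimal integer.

vl = 2

256-bit reg / 64-bit elem → 4 lanes
p0[j] = (9+j < 11); true for j=0..1 → 2 lanes set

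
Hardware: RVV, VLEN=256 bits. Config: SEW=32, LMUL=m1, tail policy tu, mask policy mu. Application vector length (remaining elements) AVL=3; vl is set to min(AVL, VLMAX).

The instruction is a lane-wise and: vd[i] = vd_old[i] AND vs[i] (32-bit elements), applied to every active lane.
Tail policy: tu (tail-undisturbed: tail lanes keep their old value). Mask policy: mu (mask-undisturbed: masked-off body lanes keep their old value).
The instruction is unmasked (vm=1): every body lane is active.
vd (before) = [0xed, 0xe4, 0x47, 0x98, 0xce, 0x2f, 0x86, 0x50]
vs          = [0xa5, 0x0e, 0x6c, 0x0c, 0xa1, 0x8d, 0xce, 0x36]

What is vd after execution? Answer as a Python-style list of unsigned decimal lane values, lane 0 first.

VLMAX = (256 × 1) / 32 = 8 lanes
AVL=3 ≤ VLMAX=8, so vl = 3
[0] and(0xed,0xa5) = 0xa5
[1] and(0xe4,0x0e) = 0x04
[2] and(0x47,0x6c) = 0x44
[3] tail/keep = 0x98
[4] tail/keep = 0xce
[5] tail/keep = 0x2f
[6] tail/keep = 0x86
[7] tail/keep = 0x50

vd = [165, 4, 68, 152, 206, 47, 134, 80]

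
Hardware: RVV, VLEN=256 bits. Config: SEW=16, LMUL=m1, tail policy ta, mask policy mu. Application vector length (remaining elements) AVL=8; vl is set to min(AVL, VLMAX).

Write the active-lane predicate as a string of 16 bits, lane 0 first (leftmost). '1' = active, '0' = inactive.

VLMAX = VLEN×LMUL/SEW = 256×1/16 = 16
vl = min(AVL, VLMAX) = min(8, 16) = 8
bits (lane 0 leftmost): 1111111100000000

predicate = 1111111100000000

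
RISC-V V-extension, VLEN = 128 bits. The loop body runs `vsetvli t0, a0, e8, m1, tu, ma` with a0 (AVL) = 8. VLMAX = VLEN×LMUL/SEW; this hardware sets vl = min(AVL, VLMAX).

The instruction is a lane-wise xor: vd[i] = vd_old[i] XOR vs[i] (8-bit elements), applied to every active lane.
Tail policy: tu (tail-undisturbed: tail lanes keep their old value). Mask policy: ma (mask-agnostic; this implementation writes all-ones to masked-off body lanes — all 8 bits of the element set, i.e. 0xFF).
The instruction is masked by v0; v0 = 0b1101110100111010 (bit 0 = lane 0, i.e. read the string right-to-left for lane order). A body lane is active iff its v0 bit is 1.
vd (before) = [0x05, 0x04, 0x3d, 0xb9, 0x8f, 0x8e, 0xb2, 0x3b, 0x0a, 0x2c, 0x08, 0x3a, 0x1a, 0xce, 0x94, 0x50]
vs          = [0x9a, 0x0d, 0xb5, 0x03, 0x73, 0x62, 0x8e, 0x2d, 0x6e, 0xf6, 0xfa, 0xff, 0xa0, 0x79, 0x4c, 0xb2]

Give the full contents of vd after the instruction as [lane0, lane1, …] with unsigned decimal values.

vd = [255, 9, 255, 186, 252, 236, 255, 255, 10, 44, 8, 58, 26, 206, 148, 80]

VLMAX = VLEN×LMUL/SEW = 128×1/8 = 16
vl = min(AVL, VLMAX) = min(8, 16) = 8
  i=0: mask-off/ones → 255
  i=1: xor(0x04,0x0d) → 9
  i=2: mask-off/ones → 255
  i=3: xor(0xb9,0x03) → 186
  i=4: xor(0x8f,0x73) → 252
  i=5: xor(0x8e,0x62) → 236
  i=6: mask-off/ones → 255
  i=7: mask-off/ones → 255
  i=8: tail/keep → 10
  i=9: tail/keep → 44
  i=10: tail/keep → 8
  i=11: tail/keep → 58
  i=12: tail/keep → 26
  i=13: tail/keep → 206
  i=14: tail/keep → 148
  i=15: tail/keep → 80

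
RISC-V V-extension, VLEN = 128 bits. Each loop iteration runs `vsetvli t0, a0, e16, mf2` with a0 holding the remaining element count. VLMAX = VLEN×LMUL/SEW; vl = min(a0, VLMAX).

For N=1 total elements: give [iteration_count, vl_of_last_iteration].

VLMAX = (128 × 1/2) / 16 = 4 lanes
N=1: ⌈1/4⌉ = 1 iters; last vl = 1 − 0×4 = 1

[iterations, last_vl] = [1, 1]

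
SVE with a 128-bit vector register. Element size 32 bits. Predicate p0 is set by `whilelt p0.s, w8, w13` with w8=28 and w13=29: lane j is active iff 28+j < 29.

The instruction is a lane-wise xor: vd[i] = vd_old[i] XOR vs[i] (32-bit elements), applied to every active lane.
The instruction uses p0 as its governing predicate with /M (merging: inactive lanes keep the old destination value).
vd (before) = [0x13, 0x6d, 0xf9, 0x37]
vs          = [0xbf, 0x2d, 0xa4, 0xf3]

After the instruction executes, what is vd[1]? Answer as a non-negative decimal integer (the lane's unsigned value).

vd[1] = 109

register lanes = 128/32 = 4
active while 28+j < 29, i.e. j ∈ [0,1) capped at 4 ⇒ 1
[0] xor(0x13,0xbf) = 0xac
[1] tail/keep = 0x6d
[2] tail/keep = 0xf9
[3] tail/keep = 0x37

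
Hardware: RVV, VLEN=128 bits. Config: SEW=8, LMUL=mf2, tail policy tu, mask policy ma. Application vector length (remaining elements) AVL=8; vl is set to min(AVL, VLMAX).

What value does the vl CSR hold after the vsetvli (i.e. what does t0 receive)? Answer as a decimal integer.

vl = 8

VLMAX = (128 × 1/2) / 8 = 8 lanes
vl ← min(8, 8) = 8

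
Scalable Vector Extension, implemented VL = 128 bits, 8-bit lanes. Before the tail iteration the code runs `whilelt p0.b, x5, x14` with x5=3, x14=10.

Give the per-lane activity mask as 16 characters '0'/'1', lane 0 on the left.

predicate = 1111111000000000

register lanes = 128/8 = 16
whilelt: lane j active iff 3+j < 10 → j < 7 → 7 active
bits (lane 0 leftmost): 1111111000000000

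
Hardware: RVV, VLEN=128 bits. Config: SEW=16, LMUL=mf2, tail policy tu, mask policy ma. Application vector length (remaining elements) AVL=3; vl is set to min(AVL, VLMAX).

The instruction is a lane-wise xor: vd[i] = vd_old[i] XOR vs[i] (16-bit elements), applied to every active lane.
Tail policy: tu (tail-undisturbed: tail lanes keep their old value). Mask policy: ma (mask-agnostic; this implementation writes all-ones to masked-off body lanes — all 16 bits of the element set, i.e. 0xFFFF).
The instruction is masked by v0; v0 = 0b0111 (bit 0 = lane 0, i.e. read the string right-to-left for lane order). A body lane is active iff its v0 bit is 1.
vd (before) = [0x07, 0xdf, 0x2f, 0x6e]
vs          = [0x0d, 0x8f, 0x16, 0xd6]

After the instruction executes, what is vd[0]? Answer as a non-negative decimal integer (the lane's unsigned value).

vd[0] = 10

VLMAX = VLEN×LMUL/SEW = 128×1/2/16 = 4
vl ← min(3, 4) = 3
lane  0: xor(0x07,0x0d) ⇒ 0x0a
lane  1: xor(0xdf,0x8f) ⇒ 0x50
lane  2: xor(0x2f,0x16) ⇒ 0x39
lane  3: tail/keep ⇒ 0x6e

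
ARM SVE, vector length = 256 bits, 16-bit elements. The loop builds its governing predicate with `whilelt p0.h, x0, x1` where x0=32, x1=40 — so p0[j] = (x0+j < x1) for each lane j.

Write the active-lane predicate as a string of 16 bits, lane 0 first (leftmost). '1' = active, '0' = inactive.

predicate = 1111111100000000

lane count: 256 div 16 = 16
active while 32+j < 40, i.e. j ∈ [0,8) capped at 16 ⇒ 8
bits (lane 0 leftmost): 1111111100000000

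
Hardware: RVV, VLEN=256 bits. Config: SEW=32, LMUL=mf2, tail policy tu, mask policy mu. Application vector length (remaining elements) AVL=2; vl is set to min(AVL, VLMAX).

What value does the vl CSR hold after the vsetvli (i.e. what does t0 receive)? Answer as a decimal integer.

vl = 2

lanes per group: 256·1/2/32 = 4
vl = min(AVL, VLMAX) = min(2, 4) = 2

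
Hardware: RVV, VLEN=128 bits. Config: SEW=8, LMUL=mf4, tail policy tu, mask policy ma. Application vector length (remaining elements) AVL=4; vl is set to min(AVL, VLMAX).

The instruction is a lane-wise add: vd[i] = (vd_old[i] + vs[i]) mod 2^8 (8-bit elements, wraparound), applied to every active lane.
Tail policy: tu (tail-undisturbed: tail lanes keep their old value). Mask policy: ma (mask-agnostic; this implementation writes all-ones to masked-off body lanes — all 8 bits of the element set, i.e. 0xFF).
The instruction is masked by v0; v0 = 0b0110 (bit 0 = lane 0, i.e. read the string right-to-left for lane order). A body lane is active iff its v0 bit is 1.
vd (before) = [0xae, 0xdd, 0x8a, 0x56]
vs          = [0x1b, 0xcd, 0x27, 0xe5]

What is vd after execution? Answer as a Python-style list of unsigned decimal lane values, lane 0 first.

vd = [255, 170, 177, 255]

lanes per group: 128·1/4/8 = 4
vl ← min(4, 4) = 4
lane  0: mask-off/ones ⇒ 0xff
lane  1: add(0xdd,0xcd) ⇒ 0xaa
lane  2: add(0x8a,0x27) ⇒ 0xb1
lane  3: mask-off/ones ⇒ 0xff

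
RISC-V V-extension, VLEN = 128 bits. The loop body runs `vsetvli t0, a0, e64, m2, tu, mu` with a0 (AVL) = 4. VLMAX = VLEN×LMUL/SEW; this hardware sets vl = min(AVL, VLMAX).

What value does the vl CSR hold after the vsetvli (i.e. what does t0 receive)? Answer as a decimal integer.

vl = 4

VLMAX = VLEN×LMUL/SEW = 128×2/64 = 4
vl = min(AVL, VLMAX) = min(4, 4) = 4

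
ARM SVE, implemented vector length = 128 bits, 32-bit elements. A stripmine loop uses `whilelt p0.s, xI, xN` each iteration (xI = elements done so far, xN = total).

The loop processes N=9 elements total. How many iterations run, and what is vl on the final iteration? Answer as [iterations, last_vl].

128-bit reg / 32-bit elem → 4 lanes
iterations = ceil(9/4) = 3; final-pass vl = 1

[iterations, last_vl] = [3, 1]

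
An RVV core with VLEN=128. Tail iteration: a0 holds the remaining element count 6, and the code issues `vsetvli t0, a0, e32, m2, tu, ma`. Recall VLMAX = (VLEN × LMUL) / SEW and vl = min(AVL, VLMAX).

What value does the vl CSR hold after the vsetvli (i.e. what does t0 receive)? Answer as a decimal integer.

lanes per group: 128·2/32 = 8
vl ← min(6, 8) = 6

vl = 6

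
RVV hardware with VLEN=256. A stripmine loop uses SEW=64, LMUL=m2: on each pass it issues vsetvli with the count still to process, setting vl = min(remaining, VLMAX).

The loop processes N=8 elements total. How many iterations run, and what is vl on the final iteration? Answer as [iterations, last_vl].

VLMAX = VLEN×LMUL/SEW = 256×2/64 = 8
N=8: ⌈8/8⌉ = 1 iters; last vl = 8 − 0×8 = 8

[iterations, last_vl] = [1, 8]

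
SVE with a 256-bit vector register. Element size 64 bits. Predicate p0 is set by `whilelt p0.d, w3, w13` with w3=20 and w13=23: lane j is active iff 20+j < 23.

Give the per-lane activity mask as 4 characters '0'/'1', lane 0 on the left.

predicate = 1110

register lanes = 256/64 = 4
active while 20+j < 23, i.e. j ∈ [0,3) capped at 4 ⇒ 3
bits (lane 0 leftmost): 1110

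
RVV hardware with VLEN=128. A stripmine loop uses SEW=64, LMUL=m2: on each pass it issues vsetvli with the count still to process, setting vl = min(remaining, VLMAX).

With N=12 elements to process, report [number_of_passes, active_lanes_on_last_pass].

[iterations, last_vl] = [3, 4]

lanes per group: 128·2/64 = 4
iterations = ceil(12/4) = 3; final-pass vl = 4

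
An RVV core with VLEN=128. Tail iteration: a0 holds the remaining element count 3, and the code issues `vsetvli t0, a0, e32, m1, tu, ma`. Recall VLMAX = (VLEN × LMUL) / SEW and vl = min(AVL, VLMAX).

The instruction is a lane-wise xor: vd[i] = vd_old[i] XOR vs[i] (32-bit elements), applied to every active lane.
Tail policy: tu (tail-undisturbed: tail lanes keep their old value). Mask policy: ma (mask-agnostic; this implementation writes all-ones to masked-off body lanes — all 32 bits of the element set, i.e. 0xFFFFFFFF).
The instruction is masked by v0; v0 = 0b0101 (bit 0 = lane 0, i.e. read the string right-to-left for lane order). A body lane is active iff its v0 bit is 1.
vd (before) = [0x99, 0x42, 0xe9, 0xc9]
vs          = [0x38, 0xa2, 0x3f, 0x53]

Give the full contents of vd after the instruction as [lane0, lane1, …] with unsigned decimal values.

vd = [161, 4294967295, 214, 201]

VLMAX = VLEN×LMUL/SEW = 128×1/32 = 4
vl ← min(3, 4) = 3
[0] xor(0x99,0x38) = 0xa1
[1] mask-off/ones = 0xffffffff
[2] xor(0xe9,0x3f) = 0xd6
[3] tail/keep = 0xc9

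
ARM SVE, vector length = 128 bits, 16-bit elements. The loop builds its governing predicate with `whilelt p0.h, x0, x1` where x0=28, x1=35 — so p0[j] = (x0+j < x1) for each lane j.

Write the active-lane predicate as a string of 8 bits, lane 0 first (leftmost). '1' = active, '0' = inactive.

register lanes = 128/16 = 8
whilelt: lane j active iff 28+j < 35 → j < 7 → 7 active
bits (lane 0 leftmost): 11111110

predicate = 11111110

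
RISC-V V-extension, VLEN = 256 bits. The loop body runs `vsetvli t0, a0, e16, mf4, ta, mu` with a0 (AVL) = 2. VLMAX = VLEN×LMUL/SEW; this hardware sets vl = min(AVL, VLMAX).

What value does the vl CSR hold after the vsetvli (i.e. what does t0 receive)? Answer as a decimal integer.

vl = 2

VLMAX = VLEN×LMUL/SEW = 256×1/4/16 = 4
vl ← min(2, 4) = 2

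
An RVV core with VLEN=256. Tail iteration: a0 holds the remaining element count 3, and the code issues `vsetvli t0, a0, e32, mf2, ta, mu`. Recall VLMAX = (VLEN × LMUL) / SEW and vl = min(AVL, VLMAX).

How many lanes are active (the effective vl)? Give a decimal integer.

lanes per group: 256·1/2/32 = 4
AVL=3 ≤ VLMAX=4, so vl = 3

vl = 3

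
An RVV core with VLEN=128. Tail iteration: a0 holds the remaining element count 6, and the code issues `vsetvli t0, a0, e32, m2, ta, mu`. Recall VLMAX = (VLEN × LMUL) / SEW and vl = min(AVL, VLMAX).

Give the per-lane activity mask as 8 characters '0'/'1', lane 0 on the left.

lanes per group: 128·2/32 = 8
vl ← min(6, 8) = 6
bits (lane 0 leftmost): 11111100

predicate = 11111100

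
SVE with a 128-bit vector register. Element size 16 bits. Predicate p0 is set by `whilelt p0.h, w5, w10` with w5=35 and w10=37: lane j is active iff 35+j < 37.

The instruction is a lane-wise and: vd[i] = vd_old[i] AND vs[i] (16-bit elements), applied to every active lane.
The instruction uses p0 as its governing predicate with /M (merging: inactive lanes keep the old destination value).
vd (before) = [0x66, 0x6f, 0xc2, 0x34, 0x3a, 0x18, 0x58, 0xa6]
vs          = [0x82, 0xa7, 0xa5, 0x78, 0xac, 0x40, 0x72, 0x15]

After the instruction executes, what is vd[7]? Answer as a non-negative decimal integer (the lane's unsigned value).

vd[7] = 166

128-bit reg / 16-bit elem → 8 lanes
whilelt: lane j active iff 35+j < 37 → j < 2 → 2 active
vd[0] and(0x66,0x82) -> 0x02
vd[1] and(0x6f,0xa7) -> 0x27
vd[2] tail/keep -> 0xc2
vd[3] tail/keep -> 0x34
vd[4] tail/keep -> 0x3a
vd[5] tail/keep -> 0x18
vd[6] tail/keep -> 0x58
vd[7] tail/keep -> 0xa6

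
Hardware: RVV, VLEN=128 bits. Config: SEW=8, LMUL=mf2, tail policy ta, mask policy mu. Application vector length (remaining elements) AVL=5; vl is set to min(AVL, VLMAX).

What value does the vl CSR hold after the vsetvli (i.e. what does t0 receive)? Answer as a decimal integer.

lanes per group: 128·1/2/8 = 8
vl ← min(5, 8) = 5

vl = 5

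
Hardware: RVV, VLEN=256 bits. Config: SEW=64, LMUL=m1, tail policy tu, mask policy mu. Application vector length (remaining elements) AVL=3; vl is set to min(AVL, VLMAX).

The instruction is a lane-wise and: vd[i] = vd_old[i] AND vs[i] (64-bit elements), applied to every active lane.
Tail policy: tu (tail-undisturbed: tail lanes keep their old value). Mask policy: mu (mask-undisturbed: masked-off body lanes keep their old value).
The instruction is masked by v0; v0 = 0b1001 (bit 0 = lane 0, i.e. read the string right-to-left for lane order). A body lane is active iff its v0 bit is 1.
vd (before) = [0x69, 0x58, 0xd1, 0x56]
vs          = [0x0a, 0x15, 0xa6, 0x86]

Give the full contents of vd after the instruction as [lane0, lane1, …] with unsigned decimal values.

VLMAX = VLEN×LMUL/SEW = 256×1/64 = 4
vl = min(AVL, VLMAX) = min(3, 4) = 3
vd[0] and(0x69,0x0a) -> 0x08
vd[1] mask-off/keep -> 0x58
vd[2] mask-off/keep -> 0xd1
vd[3] tail/keep -> 0x56

vd = [8, 88, 209, 86]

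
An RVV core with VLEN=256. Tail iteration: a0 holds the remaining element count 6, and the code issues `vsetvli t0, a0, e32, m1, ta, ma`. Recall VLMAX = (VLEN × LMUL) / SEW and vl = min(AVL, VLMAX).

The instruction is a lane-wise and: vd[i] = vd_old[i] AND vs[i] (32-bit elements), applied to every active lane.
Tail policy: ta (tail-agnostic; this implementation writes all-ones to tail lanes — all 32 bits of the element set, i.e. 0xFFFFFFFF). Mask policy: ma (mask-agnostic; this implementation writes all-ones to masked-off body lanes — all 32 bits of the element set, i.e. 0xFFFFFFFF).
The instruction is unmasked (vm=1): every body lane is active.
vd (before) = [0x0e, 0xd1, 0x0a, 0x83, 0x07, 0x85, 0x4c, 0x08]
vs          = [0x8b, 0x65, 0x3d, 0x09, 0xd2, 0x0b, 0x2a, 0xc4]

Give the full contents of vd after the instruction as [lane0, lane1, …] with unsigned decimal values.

vd = [10, 65, 8, 1, 2, 1, 4294967295, 4294967295]

lanes per group: 256·1/32 = 8
AVL=6 ≤ VLMAX=8, so vl = 6
  i=0: and(0x0e,0x8b) → 10
  i=1: and(0xd1,0x65) → 65
  i=2: and(0x0a,0x3d) → 8
  i=3: and(0x83,0x09) → 1
  i=4: and(0x07,0xd2) → 2
  i=5: and(0x85,0x0b) → 1
  i=6: tail/ones → 4294967295
  i=7: tail/ones → 4294967295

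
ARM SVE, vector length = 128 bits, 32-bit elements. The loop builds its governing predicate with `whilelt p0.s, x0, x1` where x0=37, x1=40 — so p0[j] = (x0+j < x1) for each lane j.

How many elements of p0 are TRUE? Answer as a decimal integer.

vl = 3

register lanes = 128/32 = 4
active while 37+j < 40, i.e. j ∈ [0,3) capped at 4 ⇒ 3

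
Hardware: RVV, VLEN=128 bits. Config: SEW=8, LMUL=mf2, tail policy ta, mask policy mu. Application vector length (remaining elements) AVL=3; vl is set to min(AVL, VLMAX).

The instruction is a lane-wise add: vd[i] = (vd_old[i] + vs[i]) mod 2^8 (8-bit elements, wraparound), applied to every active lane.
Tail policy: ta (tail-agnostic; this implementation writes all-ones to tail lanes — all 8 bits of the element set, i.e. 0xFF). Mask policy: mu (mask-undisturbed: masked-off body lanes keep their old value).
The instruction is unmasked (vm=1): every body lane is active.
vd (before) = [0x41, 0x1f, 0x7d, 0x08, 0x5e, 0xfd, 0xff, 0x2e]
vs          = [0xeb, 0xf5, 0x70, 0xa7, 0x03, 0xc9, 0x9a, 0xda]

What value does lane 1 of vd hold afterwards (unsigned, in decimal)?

vd[1] = 20

VLMAX = (128 × 1/2) / 8 = 8 lanes
vl = min(AVL, VLMAX) = min(3, 8) = 3
  i=0: add(0x41,0xeb) → 44
  i=1: add(0x1f,0xf5) → 20
  i=2: add(0x7d,0x70) → 237
  i=3: tail/ones → 255
  i=4: tail/ones → 255
  i=5: tail/ones → 255
  i=6: tail/ones → 255
  i=7: tail/ones → 255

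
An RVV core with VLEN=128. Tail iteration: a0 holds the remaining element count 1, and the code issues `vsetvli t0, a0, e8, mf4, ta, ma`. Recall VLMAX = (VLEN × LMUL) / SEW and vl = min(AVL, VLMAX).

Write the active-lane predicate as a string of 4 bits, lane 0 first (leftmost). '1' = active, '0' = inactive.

predicate = 1000

VLMAX = VLEN×LMUL/SEW = 128×1/4/8 = 4
vl = min(AVL, VLMAX) = min(1, 4) = 1
bits (lane 0 leftmost): 1000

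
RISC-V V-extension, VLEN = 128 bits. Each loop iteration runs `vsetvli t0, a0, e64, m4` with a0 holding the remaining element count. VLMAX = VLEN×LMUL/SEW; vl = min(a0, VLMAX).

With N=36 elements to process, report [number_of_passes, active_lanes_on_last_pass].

lanes per group: 128·4/64 = 8
iterations = ceil(36/8) = 5; final-pass vl = 4

[iterations, last_vl] = [5, 4]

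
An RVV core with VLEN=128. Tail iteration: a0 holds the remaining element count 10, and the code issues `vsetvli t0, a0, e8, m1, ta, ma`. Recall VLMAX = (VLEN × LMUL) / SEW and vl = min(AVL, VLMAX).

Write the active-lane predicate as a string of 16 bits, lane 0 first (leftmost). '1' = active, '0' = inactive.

predicate = 1111111111000000

VLMAX = (128 × 1) / 8 = 16 lanes
AVL=10 ≤ VLMAX=16, so vl = 10
bits (lane 0 leftmost): 1111111111000000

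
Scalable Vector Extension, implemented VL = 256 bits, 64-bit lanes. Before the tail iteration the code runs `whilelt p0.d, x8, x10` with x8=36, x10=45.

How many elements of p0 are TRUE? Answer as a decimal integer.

vl = 4

register lanes = 256/64 = 4
active while 36+j < 45, i.e. j ∈ [0,9) capped at 4 ⇒ 4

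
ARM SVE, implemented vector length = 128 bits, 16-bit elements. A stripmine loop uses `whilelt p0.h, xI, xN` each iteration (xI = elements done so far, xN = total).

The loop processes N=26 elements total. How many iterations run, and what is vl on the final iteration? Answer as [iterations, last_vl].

[iterations, last_vl] = [4, 2]

register lanes = 128/16 = 8
N=26: ⌈26/8⌉ = 4 iters; last vl = 26 − 3×8 = 2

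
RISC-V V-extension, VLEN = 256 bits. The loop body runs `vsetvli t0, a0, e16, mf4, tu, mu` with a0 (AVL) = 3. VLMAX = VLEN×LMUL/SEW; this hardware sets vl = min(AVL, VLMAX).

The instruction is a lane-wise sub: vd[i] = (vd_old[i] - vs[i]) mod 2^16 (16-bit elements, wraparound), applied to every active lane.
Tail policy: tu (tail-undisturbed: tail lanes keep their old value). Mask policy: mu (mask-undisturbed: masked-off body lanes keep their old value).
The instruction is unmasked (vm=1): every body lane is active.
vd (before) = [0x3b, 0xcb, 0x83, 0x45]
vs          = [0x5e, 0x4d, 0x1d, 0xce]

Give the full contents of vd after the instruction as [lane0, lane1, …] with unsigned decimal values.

vd = [65501, 126, 102, 69]

VLMAX = VLEN×LMUL/SEW = 256×1/4/16 = 4
vl = min(AVL, VLMAX) = min(3, 4) = 3
[0] sub(0x3b,0x5e) = 0xffdd
[1] sub(0xcb,0x4d) = 0x7e
[2] sub(0x83,0x1d) = 0x66
[3] tail/keep = 0x45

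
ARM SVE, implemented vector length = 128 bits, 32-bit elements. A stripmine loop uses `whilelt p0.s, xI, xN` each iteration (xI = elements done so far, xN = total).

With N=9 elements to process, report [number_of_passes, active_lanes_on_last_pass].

[iterations, last_vl] = [3, 1]

register lanes = 128/32 = 4
9 elements at 4/iter → 3 passes, remainder 1 on the last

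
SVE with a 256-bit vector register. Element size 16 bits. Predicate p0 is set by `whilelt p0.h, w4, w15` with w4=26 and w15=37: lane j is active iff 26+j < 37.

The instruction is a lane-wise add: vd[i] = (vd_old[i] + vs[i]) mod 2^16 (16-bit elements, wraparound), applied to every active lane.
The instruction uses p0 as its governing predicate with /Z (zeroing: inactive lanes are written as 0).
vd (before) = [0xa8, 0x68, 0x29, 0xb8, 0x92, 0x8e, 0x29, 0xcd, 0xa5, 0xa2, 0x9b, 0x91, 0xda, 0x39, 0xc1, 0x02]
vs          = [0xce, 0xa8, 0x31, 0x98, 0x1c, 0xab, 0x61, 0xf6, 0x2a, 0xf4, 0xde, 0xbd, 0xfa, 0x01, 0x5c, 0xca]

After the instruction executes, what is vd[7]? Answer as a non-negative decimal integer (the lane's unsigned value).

vd[7] = 451

256-bit reg / 16-bit elem → 16 lanes
active while 26+j < 37, i.e. j ∈ [0,11) capped at 16 ⇒ 11
[0] add(0xa8,0xce) = 0x176
[1] add(0x68,0xa8) = 0x110
[2] add(0x29,0x31) = 0x5a
[3] add(0xb8,0x98) = 0x150
[4] add(0x92,0x1c) = 0xae
[5] add(0x8e,0xab) = 0x139
[6] add(0x29,0x61) = 0x8a
[7] add(0xcd,0xf6) = 0x1c3
[8] add(0xa5,0x2a) = 0xcf
[9] add(0xa2,0xf4) = 0x196
[10] add(0x9b,0xde) = 0x179
[11] tail/zero = 0x00
[12] tail/zero = 0x00
[13] tail/zero = 0x00
[14] tail/zero = 0x00
[15] tail/zero = 0x00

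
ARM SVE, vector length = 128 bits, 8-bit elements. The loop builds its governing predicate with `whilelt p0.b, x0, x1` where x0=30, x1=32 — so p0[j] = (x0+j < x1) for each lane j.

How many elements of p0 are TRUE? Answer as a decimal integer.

128-bit reg / 8-bit elem → 16 lanes
active while 30+j < 32, i.e. j ∈ [0,2) capped at 16 ⇒ 2

vl = 2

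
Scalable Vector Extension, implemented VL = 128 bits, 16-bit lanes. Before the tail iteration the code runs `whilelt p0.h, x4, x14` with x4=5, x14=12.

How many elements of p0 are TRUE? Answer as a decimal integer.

lane count: 128 div 16 = 8
whilelt: lane j active iff 5+j < 12 → j < 7 → 7 active

vl = 7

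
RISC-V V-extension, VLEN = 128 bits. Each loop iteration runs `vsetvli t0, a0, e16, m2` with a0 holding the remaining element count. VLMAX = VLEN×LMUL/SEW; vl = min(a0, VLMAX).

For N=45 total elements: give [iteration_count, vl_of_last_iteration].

VLMAX = VLEN×LMUL/SEW = 128×2/16 = 16
iterations = ceil(45/16) = 3; final-pass vl = 13

[iterations, last_vl] = [3, 13]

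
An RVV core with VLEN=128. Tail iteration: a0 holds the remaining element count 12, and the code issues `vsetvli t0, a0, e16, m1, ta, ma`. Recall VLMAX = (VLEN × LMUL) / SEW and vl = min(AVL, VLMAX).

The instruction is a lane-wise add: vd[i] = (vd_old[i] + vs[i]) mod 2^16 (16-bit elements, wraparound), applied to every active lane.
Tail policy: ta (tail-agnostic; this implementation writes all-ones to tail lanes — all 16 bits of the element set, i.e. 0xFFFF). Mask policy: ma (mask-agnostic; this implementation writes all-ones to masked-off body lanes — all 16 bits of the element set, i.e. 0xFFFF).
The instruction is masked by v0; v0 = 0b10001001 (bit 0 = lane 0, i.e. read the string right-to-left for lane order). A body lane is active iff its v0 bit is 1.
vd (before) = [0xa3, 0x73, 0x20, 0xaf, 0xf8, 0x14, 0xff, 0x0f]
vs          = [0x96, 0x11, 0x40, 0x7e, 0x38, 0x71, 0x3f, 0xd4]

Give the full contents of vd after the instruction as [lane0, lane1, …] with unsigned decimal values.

VLMAX = VLEN×LMUL/SEW = 128×1/16 = 8
AVL=12 > VLMAX=8, so vl = 8
vd[0] add(0xa3,0x96) -> 0x139
vd[1] mask-off/ones -> 0xffff
vd[2] mask-off/ones -> 0xffff
vd[3] add(0xaf,0x7e) -> 0x12d
vd[4] mask-off/ones -> 0xffff
vd[5] mask-off/ones -> 0xffff
vd[6] mask-off/ones -> 0xffff
vd[7] add(0x0f,0xd4) -> 0xe3

vd = [313, 65535, 65535, 301, 65535, 65535, 65535, 227]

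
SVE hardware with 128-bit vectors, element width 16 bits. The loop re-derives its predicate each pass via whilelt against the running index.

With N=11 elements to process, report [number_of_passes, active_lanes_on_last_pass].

[iterations, last_vl] = [2, 3]

128-bit reg / 16-bit elem → 8 lanes
iterations = ceil(11/8) = 2; final-pass vl = 3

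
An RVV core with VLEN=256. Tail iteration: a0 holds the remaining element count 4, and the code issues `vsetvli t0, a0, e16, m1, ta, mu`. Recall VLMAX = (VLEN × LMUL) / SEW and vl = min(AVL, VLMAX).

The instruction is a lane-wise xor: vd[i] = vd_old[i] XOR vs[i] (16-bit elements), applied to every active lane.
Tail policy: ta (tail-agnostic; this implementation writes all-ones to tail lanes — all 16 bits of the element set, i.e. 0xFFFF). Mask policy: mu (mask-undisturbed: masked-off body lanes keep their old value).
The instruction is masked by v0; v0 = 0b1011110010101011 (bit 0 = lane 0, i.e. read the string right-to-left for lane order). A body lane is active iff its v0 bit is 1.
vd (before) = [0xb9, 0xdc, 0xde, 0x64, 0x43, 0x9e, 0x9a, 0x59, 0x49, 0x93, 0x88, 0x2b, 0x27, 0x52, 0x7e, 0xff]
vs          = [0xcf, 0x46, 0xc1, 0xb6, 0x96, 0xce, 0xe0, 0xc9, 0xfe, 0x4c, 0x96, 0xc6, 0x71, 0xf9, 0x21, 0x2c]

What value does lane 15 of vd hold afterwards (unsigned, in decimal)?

vd[15] = 65535

lanes per group: 256·1/16 = 16
vl = min(AVL, VLMAX) = min(4, 16) = 4
  i=0: xor(0xb9,0xcf) → 118
  i=1: xor(0xdc,0x46) → 154
  i=2: mask-off/keep → 222
  i=3: xor(0x64,0xb6) → 210
  i=4: tail/ones → 65535
  i=5: tail/ones → 65535
  i=6: tail/ones → 65535
  i=7: tail/ones → 65535
  i=8: tail/ones → 65535
  i=9: tail/ones → 65535
  i=10: tail/ones → 65535
  i=11: tail/ones → 65535
  i=12: tail/ones → 65535
  i=13: tail/ones → 65535
  i=14: tail/ones → 65535
  i=15: tail/ones → 65535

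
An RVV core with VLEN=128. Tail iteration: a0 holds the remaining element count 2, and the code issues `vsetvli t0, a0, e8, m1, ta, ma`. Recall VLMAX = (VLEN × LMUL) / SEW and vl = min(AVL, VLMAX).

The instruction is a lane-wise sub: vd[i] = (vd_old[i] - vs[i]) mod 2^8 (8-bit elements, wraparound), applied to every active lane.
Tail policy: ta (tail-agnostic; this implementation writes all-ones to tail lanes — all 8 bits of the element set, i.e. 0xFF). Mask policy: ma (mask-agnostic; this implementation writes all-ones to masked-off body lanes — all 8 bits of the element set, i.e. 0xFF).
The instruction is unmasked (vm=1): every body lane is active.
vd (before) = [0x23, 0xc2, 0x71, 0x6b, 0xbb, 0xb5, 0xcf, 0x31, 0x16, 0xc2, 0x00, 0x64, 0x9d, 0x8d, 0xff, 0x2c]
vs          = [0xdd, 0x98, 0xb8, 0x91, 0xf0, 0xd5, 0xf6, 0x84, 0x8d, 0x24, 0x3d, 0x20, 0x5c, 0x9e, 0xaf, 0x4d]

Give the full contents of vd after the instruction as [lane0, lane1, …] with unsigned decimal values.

VLMAX = (128 × 1) / 8 = 16 lanes
vl ← min(2, 16) = 2
[0] sub(0x23,0xdd) = 0x46
[1] sub(0xc2,0x98) = 0x2a
[2] tail/ones = 0xff
[3] tail/ones = 0xff
[4] tail/ones = 0xff
[5] tail/ones = 0xff
[6] tail/ones = 0xff
[7] tail/ones = 0xff
[8] tail/ones = 0xff
[9] tail/ones = 0xff
[10] tail/ones = 0xff
[11] tail/ones = 0xff
[12] tail/ones = 0xff
[13] tail/ones = 0xff
[14] tail/ones = 0xff
[15] tail/ones = 0xff

vd = [70, 42, 255, 255, 255, 255, 255, 255, 255, 255, 255, 255, 255, 255, 255, 255]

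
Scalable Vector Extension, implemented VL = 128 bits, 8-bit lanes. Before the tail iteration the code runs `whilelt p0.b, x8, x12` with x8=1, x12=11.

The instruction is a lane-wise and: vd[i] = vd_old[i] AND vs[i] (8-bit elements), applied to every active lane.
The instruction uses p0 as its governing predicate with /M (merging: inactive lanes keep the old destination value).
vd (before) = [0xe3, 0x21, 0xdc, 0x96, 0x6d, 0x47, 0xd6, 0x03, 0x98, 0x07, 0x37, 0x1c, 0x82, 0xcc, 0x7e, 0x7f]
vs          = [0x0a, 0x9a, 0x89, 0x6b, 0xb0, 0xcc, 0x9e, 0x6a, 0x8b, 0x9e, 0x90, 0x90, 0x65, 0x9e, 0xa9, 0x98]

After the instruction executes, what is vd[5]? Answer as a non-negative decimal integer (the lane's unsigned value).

lane count: 128 div 8 = 16
active while 1+j < 11, i.e. j ∈ [0,10) capped at 16 ⇒ 10
[0] and(0xe3,0x0a) = 0x02
[1] and(0x21,0x9a) = 0x00
[2] and(0xdc,0x89) = 0x88
[3] and(0x96,0x6b) = 0x02
[4] and(0x6d,0xb0) = 0x20
[5] and(0x47,0xcc) = 0x44
[6] and(0xd6,0x9e) = 0x96
[7] and(0x03,0x6a) = 0x02
[8] and(0x98,0x8b) = 0x88
[9] and(0x07,0x9e) = 0x06
[10] tail/keep = 0x37
[11] tail/keep = 0x1c
[12] tail/keep = 0x82
[13] tail/keep = 0xcc
[14] tail/keep = 0x7e
[15] tail/keep = 0x7f

vd[5] = 68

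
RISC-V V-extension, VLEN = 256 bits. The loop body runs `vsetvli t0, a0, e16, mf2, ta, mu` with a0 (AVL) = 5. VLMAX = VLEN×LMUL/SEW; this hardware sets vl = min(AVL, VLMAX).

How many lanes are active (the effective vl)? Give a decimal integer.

vl = 5

VLMAX = (256 × 1/2) / 16 = 8 lanes
AVL=5 ≤ VLMAX=8, so vl = 5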